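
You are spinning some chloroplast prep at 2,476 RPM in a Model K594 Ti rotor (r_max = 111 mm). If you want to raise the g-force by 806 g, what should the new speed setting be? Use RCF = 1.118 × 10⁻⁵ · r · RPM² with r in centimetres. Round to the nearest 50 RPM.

r = 111 mm = 11.1 cm
Current RCF = 1.118 × 10⁻⁵ × 11.1 × (2476)² = 1.118 × 10⁻⁵ × 11.1 × 6,130,576 ≈ 760.8 × g
Target RCF = 760.8 + 806 = 1,566.8 × g
N² = 1,566.8 / (12.4098 × 10⁻⁵) = 12,625,506
N ≈ √12,625,506 ≈ 3,553.2

3550 RPM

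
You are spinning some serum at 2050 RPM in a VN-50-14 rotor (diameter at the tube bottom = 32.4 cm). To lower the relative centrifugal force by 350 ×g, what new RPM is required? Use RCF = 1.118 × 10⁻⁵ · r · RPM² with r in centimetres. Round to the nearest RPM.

1507 RPM

r = 32.4 / 2 = 16.2 cm
Current RCF = 1.118 × 10⁻⁵ × 16.2 × (2050)² = 1.118 × 10⁻⁵ × 16.2 × 4,202,500 ≈ 761.1 × g
Target RCF = 761.1 − 350 = 411.1 × g
N² = 411.1 / (18.1116 × 10⁻⁵) = 2,269,816
N ≈ √2,269,816 ≈ 1,506.6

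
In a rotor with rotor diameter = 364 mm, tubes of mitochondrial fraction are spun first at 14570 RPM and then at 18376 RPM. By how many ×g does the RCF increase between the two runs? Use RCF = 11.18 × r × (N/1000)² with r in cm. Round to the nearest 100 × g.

≈ 25500 ×g

r = 364 mm / 2 = 182 mm = 18.2 cm
RCF₁ = 11.18 × 18.2 × (14.57)² = 11.18 × 18.2 × 212.2849 ≈ 43,194.9 × g
RCF₂ = 11.18 × 18.2 × (18.376)² = 11.18 × 18.2 × 337.677376 ≈ 68,709.2 × g
Increase = 68,709.2 − 43,194.9 = 25,514.3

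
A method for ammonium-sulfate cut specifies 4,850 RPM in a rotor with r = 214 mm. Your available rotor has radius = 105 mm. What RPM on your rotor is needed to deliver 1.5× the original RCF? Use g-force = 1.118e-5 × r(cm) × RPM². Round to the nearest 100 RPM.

Original rotor: r = 214 mm = 21.4 cm
RCF_original = 1.118 × 10⁻⁵ × 21.4 × (4850)² = 1.118 × 10⁻⁵ × 21.4 × 23,522,500 ≈ 5,627.8 × g
Target RCF = 1.5 × 5,627.8 ≈ 8,441.7 × g
Your rotor: r = 105 mm = 10.5 cm
8,441.7 = 1.118 × 10⁻⁵ × 10.5 × N²
N² = 8,441.7 / (11.739 × 10⁻⁵) = 71,911,577
N ≈ √71,911,577 ≈ 8,480.1

≈ 8500 RPM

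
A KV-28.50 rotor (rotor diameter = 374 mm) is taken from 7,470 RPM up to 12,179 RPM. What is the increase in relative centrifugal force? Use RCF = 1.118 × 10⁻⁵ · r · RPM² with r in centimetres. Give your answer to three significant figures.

r = 374 mm / 2 = 187 mm = 18.7 cm
RCF₁ = 1.118 × 10⁻⁵ × 18.7 × (7470)² = 1.118 × 10⁻⁵ × 18.7 × 55,800,900 ≈ 11,666.1 × g
RCF₂ = 1.118 × 10⁻⁵ × 18.7 × (12179)² = 1.118 × 10⁻⁵ × 18.7 × 148,328,041 ≈ 31,010.4 × g
Increase = 31,010.4 − 11,666.1 = 19,344.3

19300 x g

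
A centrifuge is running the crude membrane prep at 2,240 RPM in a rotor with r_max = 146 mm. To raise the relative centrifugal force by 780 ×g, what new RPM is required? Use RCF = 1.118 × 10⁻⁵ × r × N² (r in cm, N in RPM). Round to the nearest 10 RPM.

r = 146 mm = 14.6 cm
Current RCF = 1.118 × 10⁻⁵ × 14.6 × (2240)² = 1.118 × 10⁻⁵ × 14.6 × 5,017,600 ≈ 819 × g
Target RCF = 819 + 780 = 1,599 × g
N² = 1,599 / (16.3228 × 10⁻⁵) = 9,796,113
N ≈ √9,796,113 ≈ 3,129.9

N₂ ≈ 3130 RPM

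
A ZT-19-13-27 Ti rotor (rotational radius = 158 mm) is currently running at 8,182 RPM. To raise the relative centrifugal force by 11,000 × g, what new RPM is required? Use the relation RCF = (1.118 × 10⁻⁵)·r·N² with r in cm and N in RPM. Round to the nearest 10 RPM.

N₂ ≈ 11370 RPM

r = 158 mm = 15.8 cm
Current RCF = 1.118 × 10⁻⁵ × 15.8 × (8182)² = 1.118 × 10⁻⁵ × 15.8 × 66,945,124 ≈ 11,825.5 × g
Target RCF = 11,825.5 + 11,000 = 22,825.5 × g
N² = 22,825.5 / (17.6644 × 10⁻⁵) = 129,217,522
N ≈ √129,217,522 ≈ 11,367.4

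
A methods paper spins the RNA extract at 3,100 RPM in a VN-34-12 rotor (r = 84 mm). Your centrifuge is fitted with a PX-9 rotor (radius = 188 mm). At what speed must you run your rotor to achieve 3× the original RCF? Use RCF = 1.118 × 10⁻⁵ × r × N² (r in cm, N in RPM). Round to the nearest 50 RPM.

Original rotor: r = 84 mm = 8.4 cm
RCF = 1.118 × 10⁻⁵ × r × N²
RCF_original = 1.118 × 10⁻⁵ × 8.4 × (3100)² = 1.118 × 10⁻⁵ × 8.4 × 9,610,000 ≈ 902.5 × g
Target RCF = 3 × 902.5 ≈ 2,707.5 × g
Your rotor: r = 188 mm = 18.8 cm
2,707.5 = 1.118 × 10⁻⁵ × 18.8 × N²
N² = 2,707.5 / (21.0184 × 10⁻⁵) = 12,881,570
N ≈ √12,881,570 ≈ 3,589.1

3600 RPM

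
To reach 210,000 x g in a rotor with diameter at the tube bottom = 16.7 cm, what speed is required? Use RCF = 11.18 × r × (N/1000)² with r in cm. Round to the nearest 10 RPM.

≈ 47430 RPM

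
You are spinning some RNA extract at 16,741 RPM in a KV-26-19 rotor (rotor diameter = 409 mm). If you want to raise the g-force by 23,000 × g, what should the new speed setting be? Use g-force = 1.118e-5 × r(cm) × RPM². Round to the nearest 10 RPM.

r = 409 mm / 2 = 204.5 mm = 20.45 cm
Current RCF = 1.118 × 10⁻⁵ × 20.45 × (16741)² = 1.118 × 10⁻⁵ × 20.45 × 280,261,081 ≈ 64,076.4 × g
Target RCF = 64,076.4 + 23,000 = 87,076.4 × g
N² = 87,076.4 / (22.8631 × 10⁻⁵) = 380,859,988
N ≈ √380,859,988 ≈ 19,515.6

N₂ ≈ 19520 RPM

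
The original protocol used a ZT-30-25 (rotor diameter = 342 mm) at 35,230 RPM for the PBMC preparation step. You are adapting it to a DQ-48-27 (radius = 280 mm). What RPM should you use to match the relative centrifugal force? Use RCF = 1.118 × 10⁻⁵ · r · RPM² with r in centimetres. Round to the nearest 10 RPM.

27530 RPM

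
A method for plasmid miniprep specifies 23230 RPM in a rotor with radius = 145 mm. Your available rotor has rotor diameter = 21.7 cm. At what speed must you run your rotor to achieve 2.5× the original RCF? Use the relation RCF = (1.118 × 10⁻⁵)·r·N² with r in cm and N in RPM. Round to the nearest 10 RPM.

≈ 42460 RPM

Original rotor: r = 145 mm = 14.5 cm
RCF_original = 1.118 × 10⁻⁵ × 14.5 × (23230)² = 1.118 × 10⁻⁵ × 14.5 × 539,632,900 ≈ 87,479.9 × g
Target RCF = 2.5 × 87,479.9 ≈ 218,699.8 × g
Your rotor: r = 21.7 / 2 = 10.85 cm
218,699.8 = 1.118 × 10⁻⁵ × 10.85 × N²
N² = 218,699.8 / (12.1303 × 10⁻⁵) = 1,802,921,610
N ≈ √1,802,921,610 ≈ 42,460.8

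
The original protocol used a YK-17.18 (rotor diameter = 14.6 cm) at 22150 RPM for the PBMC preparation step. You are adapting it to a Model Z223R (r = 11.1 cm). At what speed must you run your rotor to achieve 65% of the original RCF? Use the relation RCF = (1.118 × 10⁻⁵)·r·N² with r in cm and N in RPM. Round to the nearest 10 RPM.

14480 RPM

Original rotor: r = 14.6 / 2 = 7.3 cm
RCF_original = 1.118 × 10⁻⁵ × 7.3 × (22150)² = 1.118 × 10⁻⁵ × 7.3 × 490,622,500 ≈ 40,041.7 × g
Target RCF = 0.65 × 40,041.7 ≈ 26,027.1 × g
26,027.1 = 1.118 × 10⁻⁵ × 11.1 × N²
N² = 26,027.1 / (12.4098 × 10⁻⁵) = 209,730,213
N ≈ √209,730,213 ≈ 14,482.1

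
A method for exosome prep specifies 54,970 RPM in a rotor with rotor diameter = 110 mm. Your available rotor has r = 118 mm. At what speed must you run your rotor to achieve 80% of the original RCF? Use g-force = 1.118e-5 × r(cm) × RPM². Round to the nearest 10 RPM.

Original rotor: r = 110 mm / 2 = 55 mm = 5.5 cm
RCF_original = 1.118 × 10⁻⁵ × 5.5 × (54970)² = 1.118 × 10⁻⁵ × 5.5 × 3,021,700,900 ≈ 185,804.4 × g
Target RCF = 0.8 × 185,804.4 ≈ 148,643.5 × g
Your rotor: r = 118 mm = 11.8 cm
148,643.5 = 1.118 × 10⁻⁵ × 11.8 × N²
N² = 148,643.5 / (13.1924 × 10⁻⁵) = 1,126,735,848
N ≈ √1,126,735,848 ≈ 33,566.9

≈ 33570 RPM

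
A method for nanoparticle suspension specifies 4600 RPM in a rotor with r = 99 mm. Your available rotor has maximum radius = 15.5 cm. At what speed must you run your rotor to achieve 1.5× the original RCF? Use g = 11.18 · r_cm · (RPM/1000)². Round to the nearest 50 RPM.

Original rotor: r = 99 mm = 9.9 cm
RCF = 11.18 × r × (N/1000)²
RCF_original = 11.18 × 9.9 × (4.6)² = 11.18 × 9.9 × 21.16 ≈ 2,342 × g
Target RCF = 1.5 × 2,342 ≈ 3,513 × g
3,513 = 11.18 × 15.5 × (N/1000)²
(N/1000)² = 3,513 / 173.29 = 20.27238
N = 1000 × √20.27238 ≈ 4,502.5

4500 RPM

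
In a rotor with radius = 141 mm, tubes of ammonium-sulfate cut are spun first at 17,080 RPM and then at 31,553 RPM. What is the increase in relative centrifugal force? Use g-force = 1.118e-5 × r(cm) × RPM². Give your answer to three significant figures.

≈ 111000 × g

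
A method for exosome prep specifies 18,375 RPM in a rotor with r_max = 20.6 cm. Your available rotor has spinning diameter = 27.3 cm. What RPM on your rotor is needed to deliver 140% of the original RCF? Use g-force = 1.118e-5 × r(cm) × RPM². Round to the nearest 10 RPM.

26710 RPM

RCF_original = 1.118 × 10⁻⁵ × 20.6 × (18375)² = 1.118 × 10⁻⁵ × 20.6 × 337,640,625 ≈ 77,761.3 × g
Target RCF = 1.4 × 77,761.3 ≈ 108,865.8 × g
Your rotor: r = 27.3 / 2 = 13.65 cm
108,865.8 = 1.118 × 10⁻⁵ × 13.65 × N²
N² = 108,865.8 / (15.2607 × 10⁻⁵) = 713,373,567
N ≈ √713,373,567 ≈ 26,709.1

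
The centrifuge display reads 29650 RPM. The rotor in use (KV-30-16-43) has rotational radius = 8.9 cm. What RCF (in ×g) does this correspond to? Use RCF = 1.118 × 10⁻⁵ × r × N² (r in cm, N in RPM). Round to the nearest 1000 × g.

87000 ×g

RCF = 1.118 × 10⁻⁵ × r × N²
RCF = 1.118 × 10⁻⁵ × 8.9 × (29650)² = 1.118 × 10⁻⁵ × 8.9 × 879,122,500 ≈ 87,474.4 × g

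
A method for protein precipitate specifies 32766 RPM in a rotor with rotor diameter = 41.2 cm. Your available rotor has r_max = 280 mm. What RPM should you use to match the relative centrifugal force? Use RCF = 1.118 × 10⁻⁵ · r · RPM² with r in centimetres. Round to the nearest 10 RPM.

28100 RPM

Original rotor: r = 41.2 / 2 = 20.6 cm
RCF = 1.118 × 10⁻⁵ × r × N²
RCF_original = 1.118 × 10⁻⁵ × 20.6 × (32766)² = 1.118 × 10⁻⁵ × 20.6 × 1,073,610,756 ≈ 247,261.1 × g
Your rotor: r = 280 mm = 28.0 cm
247,261.1 = 1.118 × 10⁻⁵ × 28 × N²
N² = 247,261.1 / (31.304 × 10⁻⁵) = 789,870,624
N ≈ √789,870,624 ≈ 28,104.6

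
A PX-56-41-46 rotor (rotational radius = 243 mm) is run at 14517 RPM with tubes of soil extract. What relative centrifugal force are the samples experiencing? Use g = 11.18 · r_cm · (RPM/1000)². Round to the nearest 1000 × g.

r = 243 mm = 24.3 cm
RCF = 11.18 × r × (N/1000)²
RCF = 11.18 × 24.3 × (14.517)² = 11.18 × 24.3 × 210.743289 ≈ 57,253.5 × g

RCF ≈ 57000 ×g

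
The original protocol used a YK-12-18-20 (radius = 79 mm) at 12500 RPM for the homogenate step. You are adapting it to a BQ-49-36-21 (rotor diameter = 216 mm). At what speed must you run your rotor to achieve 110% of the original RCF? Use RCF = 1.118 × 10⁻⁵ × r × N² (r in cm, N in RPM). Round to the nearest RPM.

11213 RPM

Original rotor: r = 79 mm = 7.9 cm
RCF_original = 1.118 × 10⁻⁵ × 7.9 × (12500)² = 1.118 × 10⁻⁵ × 7.9 × 156,250,000 ≈ 13,800.3 × g
Target RCF = 1.1 × 13,800.3 ≈ 15,180.3 × g
Your rotor: r = 216 mm / 2 = 108 mm = 10.8 cm
15,180.3 = 1.118 × 10⁻⁵ × 10.8 × N²
N² = 15,180.3 / (12.0744 × 10⁻⁵) = 125,723,017
N ≈ √125,723,017 ≈ 11,212.6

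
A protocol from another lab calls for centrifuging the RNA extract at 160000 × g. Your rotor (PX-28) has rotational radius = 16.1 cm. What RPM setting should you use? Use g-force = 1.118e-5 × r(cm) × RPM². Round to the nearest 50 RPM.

160,000 = 1.118 × 10⁻⁵ × 16.1 × N²
N² = 160,000 / (17.9998 × 10⁻⁵) = 888,898,766
N ≈ √888,898,766 ≈ 29,814.4

29800 RPM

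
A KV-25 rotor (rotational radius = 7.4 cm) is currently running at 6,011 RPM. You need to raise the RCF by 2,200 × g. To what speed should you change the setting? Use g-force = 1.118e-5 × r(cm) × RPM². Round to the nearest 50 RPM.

7900 RPM

Current RCF = 1.118 × 10⁻⁵ × 7.4 × (6011)² = 1.118 × 10⁻⁵ × 7.4 × 36,132,121 ≈ 2,989.3 × g
Target RCF = 2,989.3 + 2,200 = 5,189.3 × g
N² = 5,189.3 / (8.2732 × 10⁻⁵) = 62,724,218
N ≈ √62,724,218 ≈ 7,919.9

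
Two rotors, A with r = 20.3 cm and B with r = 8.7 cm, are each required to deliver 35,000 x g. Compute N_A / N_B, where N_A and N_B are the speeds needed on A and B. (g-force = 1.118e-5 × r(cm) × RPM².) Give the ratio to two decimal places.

At fixed RCF, N ∝ 1/√r, so N_A/N_B = √(r_B/r_A) = √(8.7/20.3) = √0.428571 = 0.6547.

0.65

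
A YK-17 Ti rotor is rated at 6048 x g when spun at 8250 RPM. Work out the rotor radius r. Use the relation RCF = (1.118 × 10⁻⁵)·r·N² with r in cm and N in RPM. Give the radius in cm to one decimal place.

RCF = 1.118 × 10⁻⁵ × r × N²
6048 = 1.118 × 10⁻⁵ × r × (8250)²
r = 6048 / (1.118 × 10⁻⁵ × 68,062,500) = 6048 / 760.9388 ≈ 7.948 cm

≈ 7.9 cm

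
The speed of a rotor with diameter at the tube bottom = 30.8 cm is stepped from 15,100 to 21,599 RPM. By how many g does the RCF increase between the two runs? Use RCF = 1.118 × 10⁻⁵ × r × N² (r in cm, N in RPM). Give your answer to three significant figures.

r = 30.8 / 2 = 15.4 cm
RCF₁ = 1.118 × 10⁻⁵ × 15.4 × (15100)² = 1.118 × 10⁻⁵ × 15.4 × 228,010,000 ≈ 39,256.9 × g
RCF₂ = 1.118 × 10⁻⁵ × 15.4 × (21599)² = 1.118 × 10⁻⁵ × 15.4 × 466,516,801 ≈ 80,321.1 × g
Increase = 80,321.1 − 39,256.9 = 41,064.2

≈ 41100 g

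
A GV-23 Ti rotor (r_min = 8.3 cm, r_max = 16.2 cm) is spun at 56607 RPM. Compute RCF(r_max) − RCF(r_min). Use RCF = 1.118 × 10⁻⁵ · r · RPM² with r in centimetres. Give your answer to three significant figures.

RCF_max = 1.118 × 10⁻⁵ × 16.2 × (56607)² = 1.118 × 10⁻⁵ × 16.2 × 3,204,352,449 ≈ 580,359.5 × g
RCF_min = 1.118 × 10⁻⁵ × 8.3 × (56607)² = 1.118 × 10⁻⁵ × 8.3 × 3,204,352,449 ≈ 297,344.7 × g
ΔRCF = 580,359.5 − 297,344.7 = 283,014.8

ΔRCF ≈ 283000 g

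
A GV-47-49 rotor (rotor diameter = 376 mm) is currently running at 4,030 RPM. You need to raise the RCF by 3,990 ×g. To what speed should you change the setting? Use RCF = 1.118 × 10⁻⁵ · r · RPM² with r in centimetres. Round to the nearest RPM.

r = 376 mm / 2 = 188 mm = 18.8 cm
Current RCF = 1.118 × 10⁻⁵ × 18.8 × (4030)² = 1.118 × 10⁻⁵ × 18.8 × 16,240,900 ≈ 3,413.6 × g
Target RCF = 3,413.6 + 3,990 = 7,403.6 × g
N² = 7,403.6 / (21.0184 × 10⁻⁵) = 35,224,375
N ≈ √35,224,375 ≈ 5,935.0

≈ 5935 RPM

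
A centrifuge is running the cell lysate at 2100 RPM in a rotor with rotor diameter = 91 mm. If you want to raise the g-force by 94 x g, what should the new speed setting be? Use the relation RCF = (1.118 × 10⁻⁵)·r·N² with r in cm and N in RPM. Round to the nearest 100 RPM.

N₂ ≈ 2500 RPM

r = 91 mm / 2 = 45.5 mm = 4.55 cm
Current RCF = 1.118 × 10⁻⁵ × 4.55 × (2100)² = 1.118 × 10⁻⁵ × 4.55 × 4,410,000 ≈ 224.3 × g
Target RCF = 224.3 + 94 = 318.3 × g
N² = 318.3 / (5.0869 × 10⁻⁵) = 6,257,249
N ≈ √6,257,249 ≈ 2,501.4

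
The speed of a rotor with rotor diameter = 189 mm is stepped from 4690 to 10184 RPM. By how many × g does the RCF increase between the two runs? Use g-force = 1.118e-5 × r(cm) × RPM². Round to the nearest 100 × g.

r = 189 mm / 2 = 94.5 mm = 9.45 cm
RCF₁ = 1.118 × 10⁻⁵ × 9.45 × (4690)² = 1.118 × 10⁻⁵ × 9.45 × 21,996,100 ≈ 2,323.9 × g
RCF₂ = 1.118 × 10⁻⁵ × 9.45 × (10184)² = 1.118 × 10⁻⁵ × 9.45 × 103,713,856 ≈ 10,957.5 × g
Increase = 10,957.5 − 2,323.9 = 8,633.6

8600 × g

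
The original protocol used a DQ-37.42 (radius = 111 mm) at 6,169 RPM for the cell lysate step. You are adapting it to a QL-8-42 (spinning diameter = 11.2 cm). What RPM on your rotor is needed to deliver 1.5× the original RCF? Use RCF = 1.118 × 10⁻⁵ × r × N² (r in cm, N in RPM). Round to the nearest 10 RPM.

Original rotor: r = 111 mm = 11.1 cm
RCF_original = 1.118 × 10⁻⁵ × 11.1 × (6169)² = 1.118 × 10⁻⁵ × 11.1 × 38,056,561 ≈ 4,722.7 × g
Target RCF = 1.5 × 4,722.7 ≈ 7,084 × g
Your rotor: r = 11.2 / 2 = 5.6 cm
7,084 = 1.118 × 10⁻⁵ × 5.6 × N²
N² = 7,084 / (6.2608 × 10⁻⁵) = 113,148,479
N ≈ √113,148,479 ≈ 10,637.1

≈ 10640 RPM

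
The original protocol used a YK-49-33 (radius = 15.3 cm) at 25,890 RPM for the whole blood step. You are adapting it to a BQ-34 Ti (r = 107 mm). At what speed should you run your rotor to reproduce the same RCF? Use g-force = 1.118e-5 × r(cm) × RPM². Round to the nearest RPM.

RCF_original = 1.118 × 10⁻⁵ × 15.3 × (25890)² = 1.118 × 10⁻⁵ × 15.3 × 670,292,100 ≈ 114,656.1 × g
Your rotor: r = 107 mm = 10.7 cm
114,656.1 = 1.118 × 10⁻⁵ × 10.7 × N²
N² = 114,656.1 / (11.9626 × 10⁻⁵) = 958,454,684
N ≈ √958,454,684 ≈ 30,958.9

30959 RPM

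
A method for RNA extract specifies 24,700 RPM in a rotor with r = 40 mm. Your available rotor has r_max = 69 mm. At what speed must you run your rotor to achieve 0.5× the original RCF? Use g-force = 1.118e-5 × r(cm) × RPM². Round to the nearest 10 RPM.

13300 RPM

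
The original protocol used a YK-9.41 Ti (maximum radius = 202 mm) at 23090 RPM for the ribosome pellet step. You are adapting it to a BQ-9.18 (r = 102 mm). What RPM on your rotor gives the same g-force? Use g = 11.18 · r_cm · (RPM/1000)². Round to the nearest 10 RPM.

Original rotor: r = 202 mm = 20.2 cm
RCF_original = 11.18 × 20.2 × (23.09)² = 11.18 × 20.2 × 533.1481 ≈ 120,404 × g
Your rotor: r = 102 mm = 10.2 cm
120,404 = 11.18 × 10.2 × (N/1000)²
(N/1000)² = 120,404 / 114.036 = 1055.842
N = 1000 × √1055.842 ≈ 32,493.7

32490 RPM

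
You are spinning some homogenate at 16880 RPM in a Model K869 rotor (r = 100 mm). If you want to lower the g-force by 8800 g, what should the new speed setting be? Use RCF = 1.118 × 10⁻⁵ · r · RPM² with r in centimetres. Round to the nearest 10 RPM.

r = 100 mm = 10.0 cm
Current RCF = 1.118 × 10⁻⁵ × 10 × (16880)² = 1.118 × 10⁻⁵ × 10 × 284,934,400 ≈ 31,855.7 × g
Target RCF = 31,855.7 − 8,800 = 23,055.7 × g
N² = 23,055.7 / (11.18 × 10⁻⁵) = 206,222,719
N ≈ √206,222,719 ≈ 14,360.5

14360 RPM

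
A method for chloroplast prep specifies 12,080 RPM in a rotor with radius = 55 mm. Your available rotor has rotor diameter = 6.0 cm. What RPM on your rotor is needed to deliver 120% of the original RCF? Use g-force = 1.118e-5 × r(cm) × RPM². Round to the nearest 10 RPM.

17920 RPM

Original rotor: r = 55 mm = 5.5 cm
RCF_original = 1.118 × 10⁻⁵ × 5.5 × (12080)² = 1.118 × 10⁻⁵ × 5.5 × 145,926,400 ≈ 8,973 × g
Target RCF = 1.2 × 8,973 ≈ 10,767.6 × g
Your rotor: r = 6.0 / 2 = 3 cm
10,767.6 = 1.118 × 10⁻⁵ × 3 × N²
N² = 10,767.6 / (3.354 × 10⁻⁵) = 321,037,567
N ≈ √321,037,567 ≈ 17,917.5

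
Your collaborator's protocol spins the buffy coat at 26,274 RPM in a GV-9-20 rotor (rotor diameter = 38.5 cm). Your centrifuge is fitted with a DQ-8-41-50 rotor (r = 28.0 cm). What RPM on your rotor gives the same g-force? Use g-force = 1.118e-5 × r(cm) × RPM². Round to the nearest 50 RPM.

≈ 21800 RPM

Original rotor: r = 38.5 / 2 = 19.25 cm
RCF = 1.118 × 10⁻⁵ × r × N²
RCF_original = 1.118 × 10⁻⁵ × 19.25 × (26274)² = 1.118 × 10⁻⁵ × 19.25 × 690,323,076 ≈ 148,567.9 × g
148,567.9 = 1.118 × 10⁻⁵ × 28 × N²
N² = 148,567.9 / (31.304 × 10⁻⁵) = 474,597,176
N ≈ √474,597,176 ≈ 21,785.3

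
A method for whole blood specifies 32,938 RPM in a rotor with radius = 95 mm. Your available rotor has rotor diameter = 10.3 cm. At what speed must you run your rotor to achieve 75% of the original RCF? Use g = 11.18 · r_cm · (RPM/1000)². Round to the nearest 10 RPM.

≈ 38740 RPM

Original rotor: r = 95 mm = 9.5 cm
RCF_original = 11.18 × 9.5 × (32.938)² = 11.18 × 9.5 × 1,084.911844 ≈ 115,228.5 × g
Target RCF = 0.75 × 115,228.5 ≈ 86,421.4 × g
Your rotor: r = 10.3 / 2 = 5.15 cm
86,421.4 = 11.18 × 5.15 × (N/1000)²
(N/1000)² = 86,421.4 / 57.577 = 1500.971
N = 1000 × √1500.971 ≈ 38,742.4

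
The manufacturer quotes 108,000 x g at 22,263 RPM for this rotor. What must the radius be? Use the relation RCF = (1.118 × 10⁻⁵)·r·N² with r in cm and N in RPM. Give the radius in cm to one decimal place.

RCF = 1.118 × 10⁻⁵ × r × N²
108000 = 1.118 × 10⁻⁵ × r × (22263)²
r = 108000 / (1.118 × 10⁻⁵ × 495,641,169) = 108000 / 5541.268 ≈ 19.490 cm

r ≈ 19.5 cm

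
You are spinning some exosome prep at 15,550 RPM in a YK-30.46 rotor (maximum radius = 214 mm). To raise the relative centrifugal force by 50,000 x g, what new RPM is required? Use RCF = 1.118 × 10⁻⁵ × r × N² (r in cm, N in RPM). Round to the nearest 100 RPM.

r = 214 mm = 21.4 cm
Current RCF = 1.118 × 10⁻⁵ × 21.4 × (15550)² = 1.118 × 10⁻⁵ × 21.4 × 241,802,500 ≈ 57,851.7 × g
Target RCF = 57,851.7 + 50,000 = 107,851.7 × g
N² = 107,851.7 / (23.9252 × 10⁻⁵) = 450,787,036
N ≈ √450,787,036 ≈ 21,231.7

21200 RPM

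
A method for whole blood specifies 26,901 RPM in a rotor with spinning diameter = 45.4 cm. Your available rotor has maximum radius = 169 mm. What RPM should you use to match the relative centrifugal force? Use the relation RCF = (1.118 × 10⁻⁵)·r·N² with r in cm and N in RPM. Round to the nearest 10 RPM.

≈ 31180 RPM

Original rotor: r = 45.4 / 2 = 22.7 cm
RCF = 1.118 × 10⁻⁵ × r × N²
RCF_original = 1.118 × 10⁻⁵ × 22.7 × (26901)² = 1.118 × 10⁻⁵ × 22.7 × 723,663,801 ≈ 183,655.7 × g
Your rotor: r = 169 mm = 16.9 cm
183,655.7 = 1.118 × 10⁻⁵ × 16.9 × N²
N² = 183,655.7 / (18.8942 × 10⁻⁵) = 972,021,573
N ≈ √972,021,573 ≈ 31,177.3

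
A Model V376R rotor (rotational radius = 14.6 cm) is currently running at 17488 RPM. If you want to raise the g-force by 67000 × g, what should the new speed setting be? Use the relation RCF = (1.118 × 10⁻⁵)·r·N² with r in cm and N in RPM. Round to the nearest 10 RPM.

N₂ ≈ 26760 RPM

Current RCF = 1.118 × 10⁻⁵ × 14.6 × (17488)² = 1.118 × 10⁻⁵ × 14.6 × 305,830,144 ≈ 49,920 × g
Target RCF = 49,920 + 67,000 = 116,920 × g
N² = 116,920 / (16.3228 × 10⁻⁵) = 716,298,674
N ≈ √716,298,674 ≈ 26,763.8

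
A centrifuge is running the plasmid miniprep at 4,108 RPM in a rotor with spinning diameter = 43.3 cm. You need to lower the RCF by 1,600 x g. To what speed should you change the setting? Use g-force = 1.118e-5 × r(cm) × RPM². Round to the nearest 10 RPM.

r = 43.3 / 2 = 21.65 cm
Current RCF = 1.118 × 10⁻⁵ × 21.65 × (4108)² = 1.118 × 10⁻⁵ × 21.65 × 16,875,664 ≈ 4,084.7 × g
Target RCF = 4,084.7 − 1,600 = 2,484.7 × g
N² = 2,484.7 / (24.2047 × 10⁻⁵) = 10,265,362
N ≈ √10,265,362 ≈ 3,204.0

≈ 3200 RPM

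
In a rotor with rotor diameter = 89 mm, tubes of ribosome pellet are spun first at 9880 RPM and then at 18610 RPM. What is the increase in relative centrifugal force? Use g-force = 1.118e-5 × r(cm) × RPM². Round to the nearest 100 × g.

r = 89 mm / 2 = 44.5 mm = 4.45 cm
RCF₁ = 1.118 × 10⁻⁵ × 4.45 × (9880)² = 1.118 × 10⁻⁵ × 4.45 × 97,614,400 ≈ 4,856.4 × g
RCF₂ = 1.118 × 10⁻⁵ × 4.45 × (18610)² = 1.118 × 10⁻⁵ × 4.45 × 346,332,100 ≈ 17,230.4 × g
Increase = 17,230.4 − 4,856.4 = 12,374

≈ 12400 g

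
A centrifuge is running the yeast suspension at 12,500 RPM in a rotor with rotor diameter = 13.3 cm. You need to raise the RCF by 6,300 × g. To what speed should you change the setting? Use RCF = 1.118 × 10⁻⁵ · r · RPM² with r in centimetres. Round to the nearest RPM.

r = 13.3 / 2 = 6.65 cm
Current RCF = 1.118 × 10⁻⁵ × 6.65 × (12500)² = 1.118 × 10⁻⁵ × 6.65 × 156,250,000 ≈ 11,616.7 × g
Target RCF = 11,616.7 + 6,300 = 17,916.7 × g
N² = 17,916.7 / (7.4347 × 10⁻⁵) = 240,987,531
N ≈ √240,987,531 ≈ 15,523.8

15524 RPM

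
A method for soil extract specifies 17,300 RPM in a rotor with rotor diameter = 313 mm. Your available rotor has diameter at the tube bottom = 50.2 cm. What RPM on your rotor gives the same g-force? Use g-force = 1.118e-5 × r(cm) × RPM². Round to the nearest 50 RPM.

≈ 13650 RPM

Original rotor: r = 313 mm / 2 = 156.5 mm = 15.65 cm
RCF_original = 1.118 × 10⁻⁵ × 15.65 × (17300)² = 1.118 × 10⁻⁵ × 15.65 × 299,290,000 ≈ 52,365.9 × g
Your rotor: r = 50.2 / 2 = 25.1 cm
52,365.9 = 1.118 × 10⁻⁵ × 25.1 × N²
N² = 52,365.9 / (28.0618 × 10⁻⁵) = 186,609,198
N ≈ √186,609,198 ≈ 13,660.5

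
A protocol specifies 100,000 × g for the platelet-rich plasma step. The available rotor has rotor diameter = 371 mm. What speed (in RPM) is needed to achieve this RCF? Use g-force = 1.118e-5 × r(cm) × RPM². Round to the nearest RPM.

21959 RPM

r = 371 mm / 2 = 185.5 mm = 18.55 cm
100,000 = 1.118 × 10⁻⁵ × 18.55 × N²
N² = 100,000 / (20.7389 × 10⁻⁵) = 482,185,651
N ≈ √482,185,651 ≈ 21,958.7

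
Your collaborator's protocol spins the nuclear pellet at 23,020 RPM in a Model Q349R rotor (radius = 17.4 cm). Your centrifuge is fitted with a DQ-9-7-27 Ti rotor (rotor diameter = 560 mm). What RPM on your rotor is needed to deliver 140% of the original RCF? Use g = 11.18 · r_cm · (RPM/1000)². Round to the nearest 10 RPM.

21470 RPM

RCF = 11.18 × r × (N/1000)²
RCF_original = 11.18 × 17.4 × (23.02)² = 11.18 × 17.4 × 529.9204 ≈ 103,086.5 × g
Target RCF = 1.4 × 103,086.5 ≈ 144,321.1 × g
Your rotor: r = 560 mm / 2 = 280 mm = 28 cm
144,321.1 = 11.18 × 28 × (N/1000)²
(N/1000)² = 144,321.1 / 313.04 = 461.0309
N = 1000 × √461.0309 ≈ 21,471.6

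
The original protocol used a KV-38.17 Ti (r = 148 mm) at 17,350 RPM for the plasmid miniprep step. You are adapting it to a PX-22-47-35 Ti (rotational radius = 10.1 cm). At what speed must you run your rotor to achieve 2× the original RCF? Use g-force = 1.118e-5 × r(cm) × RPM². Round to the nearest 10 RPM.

29700 RPM

Original rotor: r = 148 mm = 14.8 cm
RCF = 1.118 × 10⁻⁵ × r × N²
RCF_original = 1.118 × 10⁻⁵ × 14.8 × (17350)² = 1.118 × 10⁻⁵ × 14.8 × 301,022,500 ≈ 49,808.4 × g
Target RCF = 2 × 49,808.4 ≈ 99,616.8 × g
99,616.8 = 1.118 × 10⁻⁵ × 10.1 × N²
N² = 99,616.8 / (11.2918 × 10⁻⁵) = 882,204,786
N ≈ √882,204,786 ≈ 29,701.9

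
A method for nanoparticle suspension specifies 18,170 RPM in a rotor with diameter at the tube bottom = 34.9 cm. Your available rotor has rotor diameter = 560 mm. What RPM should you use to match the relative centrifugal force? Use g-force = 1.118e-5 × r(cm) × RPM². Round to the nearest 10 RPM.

14340 RPM

Original rotor: r = 34.9 / 2 = 17.45 cm
RCF = 1.118 × 10⁻⁵ × r × N²
RCF_original = 1.118 × 10⁻⁵ × 17.45 × (18170)² = 1.118 × 10⁻⁵ × 17.45 × 330,148,900 ≈ 64,409.1 × g
Your rotor: r = 560 mm / 2 = 280 mm = 28 cm
64,409.1 = 1.118 × 10⁻⁵ × 28 × N²
N² = 64,409.1 / (31.304 × 10⁻⁵) = 205,753,578
N ≈ √205,753,578 ≈ 14,344.1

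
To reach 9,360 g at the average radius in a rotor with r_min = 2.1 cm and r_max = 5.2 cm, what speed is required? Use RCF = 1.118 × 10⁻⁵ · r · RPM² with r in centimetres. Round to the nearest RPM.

≈ 15145 RPM

r_avg = (2.1 + 5.2) / 2 = 3.65 cm
RCF = 1.118 × 10⁻⁵ × r × N²
9,360 = 1.118 × 10⁻⁵ × 3.65 × N²
N² = 9,360 / (4.0807 × 10⁻⁵) = 229,372,412
N ≈ √229,372,412 ≈ 15,145.0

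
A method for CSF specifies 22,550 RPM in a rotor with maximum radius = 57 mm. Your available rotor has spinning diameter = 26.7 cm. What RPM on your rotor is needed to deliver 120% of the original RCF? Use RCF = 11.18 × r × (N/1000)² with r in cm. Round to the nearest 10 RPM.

≈ 16140 RPM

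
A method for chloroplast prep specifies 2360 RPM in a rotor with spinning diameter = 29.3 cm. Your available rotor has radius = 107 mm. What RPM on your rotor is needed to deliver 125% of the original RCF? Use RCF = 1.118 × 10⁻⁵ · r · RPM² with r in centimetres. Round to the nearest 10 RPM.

3090 RPM

Original rotor: r = 29.3 / 2 = 14.65 cm
RCF_original = 1.118 × 10⁻⁵ × 14.65 × (2360)² = 1.118 × 10⁻⁵ × 14.65 × 5,569,600 ≈ 912.2 × g
Target RCF = 1.25 × 912.2 ≈ 1,140.2 × g
Your rotor: r = 107 mm = 10.7 cm
1,140.2 = 1.118 × 10⁻⁵ × 10.7 × N²
N² = 1,140.2 / (11.9626 × 10⁻⁵) = 9,531,373
N ≈ √9,531,373 ≈ 3,087.3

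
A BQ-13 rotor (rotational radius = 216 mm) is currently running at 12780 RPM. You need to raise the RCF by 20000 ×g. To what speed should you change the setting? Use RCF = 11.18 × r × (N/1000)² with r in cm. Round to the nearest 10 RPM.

r = 216 mm = 21.6 cm
Current RCF = 11.18 × 21.6 × (12.78)² = 11.18 × 21.6 × 163.3284 ≈ 39,441.8 × g
Target RCF = 39,441.8 + 20,000 = 59,441.8 × g
(N/1000)² = 59,441.8 / 241.488 = 246.148
N = 1000 × √246.148 ≈ 15,689.1

N₂ ≈ 15690 RPM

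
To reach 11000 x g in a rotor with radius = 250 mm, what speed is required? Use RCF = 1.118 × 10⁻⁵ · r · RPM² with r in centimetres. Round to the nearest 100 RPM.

r = 250 mm = 25.0 cm
11,000 = 1.118 × 10⁻⁵ × 25 × N²
N² = 11,000 / (27.95 × 10⁻⁵) = 39,355,993
N ≈ √39,355,993 ≈ 6,273.4

6300 RPM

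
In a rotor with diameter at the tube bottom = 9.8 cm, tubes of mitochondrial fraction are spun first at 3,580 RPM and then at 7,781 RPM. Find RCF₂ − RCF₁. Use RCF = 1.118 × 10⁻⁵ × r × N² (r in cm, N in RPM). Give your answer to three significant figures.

r = 9.8 / 2 = 4.9 cm
RCF₁ = 1.118 × 10⁻⁵ × 4.9 × (3580)² = 1.118 × 10⁻⁵ × 4.9 × 12,816,400 ≈ 702.1 × g
RCF₂ = 1.118 × 10⁻⁵ × 4.9 × (7781)² = 1.118 × 10⁻⁵ × 4.9 × 60,543,961 ≈ 3,316.7 × g
Increase = 3,316.7 − 702.1 = 2,614.6

2610 g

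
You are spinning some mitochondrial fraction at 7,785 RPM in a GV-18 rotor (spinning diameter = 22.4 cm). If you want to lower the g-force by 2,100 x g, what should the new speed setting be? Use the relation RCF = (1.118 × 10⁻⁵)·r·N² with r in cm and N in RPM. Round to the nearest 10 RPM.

r = 22.4 / 2 = 11.2 cm
Current RCF = 1.118 × 10⁻⁵ × 11.2 × (7785)² = 1.118 × 10⁻⁵ × 11.2 × 60,606,225 ≈ 7,588.9 × g
Target RCF = 7,588.9 − 2,100 = 5,488.9 × g
N² = 5,488.9 / (12.5216 × 10⁻⁵) = 43,835,452
N ≈ √43,835,452 ≈ 6,620.8

≈ 6620 RPM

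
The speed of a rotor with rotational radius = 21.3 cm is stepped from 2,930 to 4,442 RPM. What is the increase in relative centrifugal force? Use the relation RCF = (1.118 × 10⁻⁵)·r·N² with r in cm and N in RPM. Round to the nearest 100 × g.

RCF₁ = 1.118 × 10⁻⁵ × 21.3 × (2930)² = 1.118 × 10⁻⁵ × 21.3 × 8,584,900 ≈ 2,044.4 × g
RCF₂ = 1.118 × 10⁻⁵ × 21.3 × (4442)² = 1.118 × 10⁻⁵ × 21.3 × 19,731,364 ≈ 4,698.7 × g
Increase = 4,698.7 − 2,044.4 = 2,654.3

2700 ×g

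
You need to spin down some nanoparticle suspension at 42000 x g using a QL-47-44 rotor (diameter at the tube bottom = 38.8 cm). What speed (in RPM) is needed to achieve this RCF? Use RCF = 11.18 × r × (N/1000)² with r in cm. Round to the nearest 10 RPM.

13920 RPM

r = 38.8 / 2 = 19.4 cm
42,000 = 11.18 × 19.4 × (N/1000)²
(N/1000)² = 42,000 / 216.892 = 193.6448
N = 1000 × √193.6448 ≈ 13,915.6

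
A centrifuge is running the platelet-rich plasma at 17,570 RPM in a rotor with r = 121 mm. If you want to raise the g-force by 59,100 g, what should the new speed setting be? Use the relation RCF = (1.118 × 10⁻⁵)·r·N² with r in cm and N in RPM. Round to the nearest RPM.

r = 121 mm = 12.1 cm
Current RCF = 1.118 × 10⁻⁵ × 12.1 × (17570)² = 1.118 × 10⁻⁵ × 12.1 × 308,704,900 ≈ 41,761 × g
Target RCF = 41,761 + 59,100 = 100,861 × g
N² = 100,861 / (13.5278 × 10⁻⁵) = 745,583,169
N ≈ √745,583,169 ≈ 27,305.4

27305 RPM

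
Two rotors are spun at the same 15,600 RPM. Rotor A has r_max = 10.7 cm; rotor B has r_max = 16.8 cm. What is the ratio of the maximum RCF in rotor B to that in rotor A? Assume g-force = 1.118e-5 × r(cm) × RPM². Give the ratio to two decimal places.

1.57

At fixed N, RCF ∝ r, so RCF_B/RCF_A = r_B/r_A = 16.8 / 10.7 = 1.5701.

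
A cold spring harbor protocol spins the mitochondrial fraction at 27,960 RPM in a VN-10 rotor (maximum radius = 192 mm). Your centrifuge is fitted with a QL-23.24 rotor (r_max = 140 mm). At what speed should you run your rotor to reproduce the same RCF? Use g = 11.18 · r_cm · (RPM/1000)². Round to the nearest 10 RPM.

32740 RPM

Original rotor: r = 192 mm = 19.2 cm
RCF_original = 11.18 × 19.2 × (27.96)² = 11.18 × 19.2 × 781.7616 ≈ 167,809.8 × g
Your rotor: r = 140 mm = 14.0 cm
167,809.8 = 11.18 × 14 × (N/1000)²
(N/1000)² = 167,809.8 / 156.52 = 1072.13
N = 1000 × √1072.13 ≈ 32,743.4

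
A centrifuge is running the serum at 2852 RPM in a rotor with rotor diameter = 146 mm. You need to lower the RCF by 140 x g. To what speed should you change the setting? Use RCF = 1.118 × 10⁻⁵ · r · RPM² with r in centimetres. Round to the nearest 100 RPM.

2500 RPM

r = 146 mm / 2 = 73 mm = 7.3 cm
Current RCF = 1.118 × 10⁻⁵ × 7.3 × (2852)² = 1.118 × 10⁻⁵ × 7.3 × 8,133,904 ≈ 663.8 × g
Target RCF = 663.8 − 140 = 523.8 × g
N² = 523.8 / (8.1614 × 10⁻⁵) = 6,418,017
N ≈ √6,418,017 ≈ 2,533.4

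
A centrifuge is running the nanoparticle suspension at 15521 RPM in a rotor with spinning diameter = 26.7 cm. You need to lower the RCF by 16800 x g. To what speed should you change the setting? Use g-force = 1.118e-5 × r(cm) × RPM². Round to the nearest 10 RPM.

r = 26.7 / 2 = 13.35 cm
Current RCF = 1.118 × 10⁻⁵ × 13.35 × (15521)² = 1.118 × 10⁻⁵ × 13.35 × 240,901,441 ≈ 35,955.3 × g
Target RCF = 35,955.3 − 16,800 = 19,155.3 × g
N² = 19,155.3 / (14.9253 × 10⁻⁵) = 128,341,139
N ≈ √128,341,139 ≈ 11,328.8

≈ 11330 RPM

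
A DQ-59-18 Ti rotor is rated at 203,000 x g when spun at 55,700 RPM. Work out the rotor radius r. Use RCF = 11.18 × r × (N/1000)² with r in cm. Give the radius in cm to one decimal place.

r ≈ 5.9 cm

RCF = 11.18 × r × (N/1000)²
203000 = 11.18 × r × (55.7)²
r = 203000 / (11.18 × 3102.49) = 203000 / 34685.84 ≈ 5.853 cm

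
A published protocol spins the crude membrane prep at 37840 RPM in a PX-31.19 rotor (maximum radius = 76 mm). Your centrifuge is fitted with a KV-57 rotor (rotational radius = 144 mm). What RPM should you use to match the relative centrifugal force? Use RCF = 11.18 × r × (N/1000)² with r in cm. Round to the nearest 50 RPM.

Original rotor: r = 76 mm = 7.6 cm
RCF_original = 11.18 × 7.6 × (37.84)² = 11.18 × 7.6 × 1,431.8656 ≈ 121,662.8 × g
Your rotor: r = 144 mm = 14.4 cm
121,662.8 = 11.18 × 14.4 × (N/1000)²
(N/1000)² = 121,662.8 / 160.992 = 755.7071
N = 1000 × √755.7071 ≈ 27,490.1

≈ 27500 RPM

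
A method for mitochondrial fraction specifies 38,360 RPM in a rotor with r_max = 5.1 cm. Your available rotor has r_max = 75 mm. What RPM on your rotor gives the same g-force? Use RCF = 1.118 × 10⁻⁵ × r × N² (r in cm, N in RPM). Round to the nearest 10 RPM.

RCF_original = 1.118 × 10⁻⁵ × 5.1 × (38360)² = 1.118 × 10⁻⁵ × 5.1 × 1,471,489,600 ≈ 83,901.4 × g
Your rotor: r = 75 mm = 7.5 cm
83,901.4 = 1.118 × 10⁻⁵ × 7.5 × N²
N² = 83,901.4 / (8.385 × 10⁻⁵) = 1,000,612,999
N ≈ √1,000,612,999 ≈ 31,632.5

31630 RPM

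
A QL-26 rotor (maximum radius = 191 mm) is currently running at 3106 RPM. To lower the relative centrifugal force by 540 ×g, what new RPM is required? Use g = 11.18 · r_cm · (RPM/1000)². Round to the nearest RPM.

r = 191 mm = 19.1 cm
Current RCF = 11.18 × 19.1 × (3.106)² = 11.18 × 19.1 × 9.647236 ≈ 2,060.1 × g
Target RCF = 2,060.1 − 540 = 1,520.1 × g
(N/1000)² = 1,520.1 / 213.538 = 7.118639
N = 1000 × √7.118639 ≈ 2,668.1

≈ 2668 RPM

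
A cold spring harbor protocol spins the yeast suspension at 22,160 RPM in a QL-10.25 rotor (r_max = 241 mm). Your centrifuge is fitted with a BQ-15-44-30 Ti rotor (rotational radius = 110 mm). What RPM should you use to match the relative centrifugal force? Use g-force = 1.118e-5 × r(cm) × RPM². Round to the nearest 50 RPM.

32800 RPM

Original rotor: r = 241 mm = 24.1 cm
RCF_original = 1.118 × 10⁻⁵ × 24.1 × (22160)² = 1.118 × 10⁻⁵ × 24.1 × 491,065,600 ≈ 132,311.7 × g
Your rotor: r = 110 mm = 11.0 cm
132,311.7 = 1.118 × 10⁻⁵ × 11 × N²
N² = 132,311.7 / (12.298 × 10⁻⁵) = 1,075,879,818
N ≈ √1,075,879,818 ≈ 32,800.6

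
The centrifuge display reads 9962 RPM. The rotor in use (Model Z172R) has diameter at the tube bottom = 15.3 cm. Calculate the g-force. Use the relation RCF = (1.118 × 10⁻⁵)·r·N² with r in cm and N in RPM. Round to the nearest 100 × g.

r = 15.3 / 2 = 7.65 cm
RCF = 1.118 × 10⁻⁵ × 7.65 × (9962)² = 1.118 × 10⁻⁵ × 7.65 × 99,241,444 ≈ 8,487.8 × g

8500 x g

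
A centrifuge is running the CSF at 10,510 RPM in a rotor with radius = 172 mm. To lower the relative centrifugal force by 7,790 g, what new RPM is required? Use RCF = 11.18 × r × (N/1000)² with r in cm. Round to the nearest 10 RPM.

r = 172 mm = 17.2 cm
Current RCF = 11.18 × 17.2 × (10.51)² = 11.18 × 17.2 × 110.4601 ≈ 21,241 × g
Target RCF = 21,241 − 7,790 = 13,451 × g
(N/1000)² = 13,451 / 192.296 = 69.94945
N = 1000 × √69.94945 ≈ 8,363.6

N₂ ≈ 8360 RPM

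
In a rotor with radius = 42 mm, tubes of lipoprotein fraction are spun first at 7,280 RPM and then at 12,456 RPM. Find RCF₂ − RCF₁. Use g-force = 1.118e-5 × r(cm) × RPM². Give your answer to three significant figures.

≈ 4800 x g

r = 42 mm = 4.2 cm
RCF₁ = 1.118 × 10⁻⁵ × 4.2 × (7280)² = 1.118 × 10⁻⁵ × 4.2 × 52,998,400 ≈ 2,488.6 × g
RCF₂ = 1.118 × 10⁻⁵ × 4.2 × (12456)² = 1.118 × 10⁻⁵ × 4.2 × 155,151,936 ≈ 7,285.3 × g
Increase = 7,285.3 − 2,488.6 = 4,796.7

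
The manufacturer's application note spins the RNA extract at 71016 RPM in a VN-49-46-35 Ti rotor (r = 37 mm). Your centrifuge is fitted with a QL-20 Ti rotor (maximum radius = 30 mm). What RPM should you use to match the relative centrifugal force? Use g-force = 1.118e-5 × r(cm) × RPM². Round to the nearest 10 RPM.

≈ 78870 RPM

Original rotor: r = 37 mm = 3.7 cm
RCF_original = 1.118 × 10⁻⁵ × 3.7 × (71016)² = 1.118 × 10⁻⁵ × 3.7 × 5,043,272,256 ≈ 208,620 × g
Your rotor: r = 30 mm = 3.0 cm
208,620 = 1.118 × 10⁻⁵ × 3 × N²
N² = 208,620 / (3.354 × 10⁻⁵) = 6,220,035,778
N ≈ √6,220,035,778 ≈ 78,867.2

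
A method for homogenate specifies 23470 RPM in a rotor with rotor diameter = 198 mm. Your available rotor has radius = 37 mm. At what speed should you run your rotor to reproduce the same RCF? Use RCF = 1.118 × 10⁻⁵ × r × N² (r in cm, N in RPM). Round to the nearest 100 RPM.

38400 RPM

Original rotor: r = 198 mm / 2 = 99 mm = 9.9 cm
RCF_original = 1.118 × 10⁻⁵ × 9.9 × (23470)² = 1.118 × 10⁻⁵ × 9.9 × 550,840,900 ≈ 60,968.2 × g
Your rotor: r = 37 mm = 3.7 cm
60,968.2 = 1.118 × 10⁻⁵ × 3.7 × N²
N² = 60,968.2 / (4.1366 × 10⁻⁵) = 1,473,872,262
N ≈ √1,473,872,262 ≈ 38,391.0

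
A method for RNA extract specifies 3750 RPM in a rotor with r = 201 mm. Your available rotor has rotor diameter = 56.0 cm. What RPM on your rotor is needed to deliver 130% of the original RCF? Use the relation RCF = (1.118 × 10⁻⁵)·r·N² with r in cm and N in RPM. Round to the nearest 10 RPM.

3620 RPM

Original rotor: r = 201 mm = 20.1 cm
RCF_original = 1.118 × 10⁻⁵ × 20.1 × (3750)² = 1.118 × 10⁻⁵ × 20.1 × 14,062,500 ≈ 3,160.1 × g
Target RCF = 1.3 × 3,160.1 ≈ 4,108.1 × g
Your rotor: r = 56.0 / 2 = 28 cm
4,108.1 = 1.118 × 10⁻⁵ × 28 × N²
N² = 4,108.1 / (31.304 × 10⁻⁵) = 13,123,243
N ≈ √13,123,243 ≈ 3,622.6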